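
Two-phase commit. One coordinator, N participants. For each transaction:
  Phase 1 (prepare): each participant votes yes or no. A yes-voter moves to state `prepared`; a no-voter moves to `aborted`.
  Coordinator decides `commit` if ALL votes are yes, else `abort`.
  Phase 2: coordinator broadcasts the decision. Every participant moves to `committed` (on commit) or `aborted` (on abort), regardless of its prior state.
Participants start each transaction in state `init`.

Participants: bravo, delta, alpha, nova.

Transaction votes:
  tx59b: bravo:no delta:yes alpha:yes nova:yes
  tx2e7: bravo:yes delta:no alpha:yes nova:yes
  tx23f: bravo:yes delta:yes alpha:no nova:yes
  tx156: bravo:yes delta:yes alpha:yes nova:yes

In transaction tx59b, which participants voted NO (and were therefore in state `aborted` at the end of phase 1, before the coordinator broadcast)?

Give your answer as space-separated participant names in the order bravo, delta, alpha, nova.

Txn tx59b phase 1: bravo no -> aborted; delta yes -> prepared; alpha yes -> prepared; nova yes -> prepared

Answer: bravo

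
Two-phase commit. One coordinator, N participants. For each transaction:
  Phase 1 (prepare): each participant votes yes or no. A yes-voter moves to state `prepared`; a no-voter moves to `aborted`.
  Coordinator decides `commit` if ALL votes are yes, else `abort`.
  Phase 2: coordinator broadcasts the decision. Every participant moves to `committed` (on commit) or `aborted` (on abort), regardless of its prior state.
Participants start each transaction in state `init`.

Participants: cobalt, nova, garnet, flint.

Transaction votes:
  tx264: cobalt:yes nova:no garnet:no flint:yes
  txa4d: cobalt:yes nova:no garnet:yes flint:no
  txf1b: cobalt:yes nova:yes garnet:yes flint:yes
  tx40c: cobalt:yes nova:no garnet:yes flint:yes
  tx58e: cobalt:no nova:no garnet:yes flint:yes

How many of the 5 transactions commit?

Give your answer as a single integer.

tx264: no from nova, garnet -> abort (commits=0)
txa4d: no from nova, flint -> abort (commits=0)
txf1b: all yes -> commit (commits=1)
tx40c: no from nova -> abort (commits=1)
tx58e: no from cobalt, nova -> abort (commits=1)

Answer: 1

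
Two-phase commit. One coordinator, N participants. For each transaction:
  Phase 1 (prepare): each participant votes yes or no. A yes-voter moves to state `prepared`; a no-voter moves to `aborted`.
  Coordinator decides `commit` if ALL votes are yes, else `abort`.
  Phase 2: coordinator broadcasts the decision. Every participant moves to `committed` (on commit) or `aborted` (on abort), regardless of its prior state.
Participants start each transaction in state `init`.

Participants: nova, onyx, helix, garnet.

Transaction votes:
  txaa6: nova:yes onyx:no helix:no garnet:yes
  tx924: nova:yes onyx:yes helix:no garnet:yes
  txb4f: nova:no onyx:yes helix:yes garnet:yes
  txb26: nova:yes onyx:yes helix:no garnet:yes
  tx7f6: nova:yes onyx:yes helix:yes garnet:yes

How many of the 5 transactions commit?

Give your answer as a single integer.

Answer: 1

Derivation:
txaa6: no from onyx, helix -> abort (commits=0)
tx924: no from helix -> abort (commits=0)
txb4f: no from nova -> abort (commits=0)
txb26: no from helix -> abort (commits=0)
tx7f6: all yes -> commit (commits=1)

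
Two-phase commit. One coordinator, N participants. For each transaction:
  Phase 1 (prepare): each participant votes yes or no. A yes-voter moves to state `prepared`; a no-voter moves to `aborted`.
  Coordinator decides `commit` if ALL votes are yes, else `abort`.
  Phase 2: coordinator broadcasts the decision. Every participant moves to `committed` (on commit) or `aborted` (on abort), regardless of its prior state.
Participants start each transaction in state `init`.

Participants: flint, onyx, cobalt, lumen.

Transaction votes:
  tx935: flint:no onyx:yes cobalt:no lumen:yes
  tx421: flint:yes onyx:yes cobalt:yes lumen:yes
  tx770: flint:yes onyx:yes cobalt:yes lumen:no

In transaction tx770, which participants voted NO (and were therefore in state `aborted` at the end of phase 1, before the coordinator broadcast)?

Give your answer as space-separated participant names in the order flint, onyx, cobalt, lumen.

Answer: lumen

Derivation:
Txn tx770 phase 1: flint yes -> prepared; onyx yes -> prepared; cobalt yes -> prepared; lumen no -> aborted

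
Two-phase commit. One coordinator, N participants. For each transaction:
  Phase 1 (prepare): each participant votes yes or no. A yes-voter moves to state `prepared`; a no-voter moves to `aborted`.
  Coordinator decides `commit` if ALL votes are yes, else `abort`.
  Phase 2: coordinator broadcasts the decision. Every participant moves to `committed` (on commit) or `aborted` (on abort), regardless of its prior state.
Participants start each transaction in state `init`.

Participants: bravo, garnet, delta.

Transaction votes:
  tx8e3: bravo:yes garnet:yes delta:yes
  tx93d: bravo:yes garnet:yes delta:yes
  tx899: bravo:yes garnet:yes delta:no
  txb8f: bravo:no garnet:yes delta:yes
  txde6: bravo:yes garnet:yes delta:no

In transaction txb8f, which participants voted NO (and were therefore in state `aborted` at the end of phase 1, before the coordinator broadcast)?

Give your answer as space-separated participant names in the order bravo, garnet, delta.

Answer: bravo

Derivation:
Txn txb8f phase 1: bravo no -> aborted; garnet yes -> prepared; delta yes -> prepared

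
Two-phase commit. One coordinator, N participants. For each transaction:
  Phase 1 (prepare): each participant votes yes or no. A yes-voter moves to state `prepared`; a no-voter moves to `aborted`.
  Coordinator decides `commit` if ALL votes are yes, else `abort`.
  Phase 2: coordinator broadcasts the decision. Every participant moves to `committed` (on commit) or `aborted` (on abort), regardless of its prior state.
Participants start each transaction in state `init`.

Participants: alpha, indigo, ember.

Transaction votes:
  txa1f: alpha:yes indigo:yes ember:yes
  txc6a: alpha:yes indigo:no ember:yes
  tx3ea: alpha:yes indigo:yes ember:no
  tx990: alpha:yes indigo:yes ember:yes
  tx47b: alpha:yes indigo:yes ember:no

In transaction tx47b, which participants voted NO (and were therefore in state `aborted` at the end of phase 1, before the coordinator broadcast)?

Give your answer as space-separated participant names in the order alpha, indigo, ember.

Answer: ember

Derivation:
Txn tx47b phase 1: alpha yes -> prepared; indigo yes -> prepared; ember no -> aborted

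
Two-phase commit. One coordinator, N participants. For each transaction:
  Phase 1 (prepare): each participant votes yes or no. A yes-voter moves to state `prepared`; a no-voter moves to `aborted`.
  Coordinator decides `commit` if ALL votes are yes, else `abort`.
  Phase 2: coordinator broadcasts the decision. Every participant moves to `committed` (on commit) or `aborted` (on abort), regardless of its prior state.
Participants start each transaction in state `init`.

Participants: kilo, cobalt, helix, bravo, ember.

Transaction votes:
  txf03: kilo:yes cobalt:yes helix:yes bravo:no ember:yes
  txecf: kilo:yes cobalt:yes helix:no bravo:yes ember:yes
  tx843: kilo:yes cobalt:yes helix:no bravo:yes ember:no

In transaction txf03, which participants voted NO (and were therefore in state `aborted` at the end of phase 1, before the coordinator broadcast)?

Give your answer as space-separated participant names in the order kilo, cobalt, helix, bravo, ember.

Answer: bravo

Derivation:
Txn txf03 phase 1: kilo yes -> prepared; cobalt yes -> prepared; helix yes -> prepared; bravo no -> aborted; ember yes -> prepared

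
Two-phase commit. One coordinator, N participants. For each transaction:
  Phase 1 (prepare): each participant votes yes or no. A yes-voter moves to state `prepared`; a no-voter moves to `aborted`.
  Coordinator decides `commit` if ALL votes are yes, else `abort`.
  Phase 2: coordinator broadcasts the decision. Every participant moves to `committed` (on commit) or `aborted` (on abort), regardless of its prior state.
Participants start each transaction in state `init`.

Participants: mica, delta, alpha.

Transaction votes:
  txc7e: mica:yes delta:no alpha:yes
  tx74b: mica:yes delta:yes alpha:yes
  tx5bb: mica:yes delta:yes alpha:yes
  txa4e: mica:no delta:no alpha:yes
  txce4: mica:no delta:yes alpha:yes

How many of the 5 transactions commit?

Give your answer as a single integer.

Answer: 2

Derivation:
txc7e: no from delta -> abort (commits=0)
tx74b: all yes -> commit (commits=1)
tx5bb: all yes -> commit (commits=2)
txa4e: no from mica, delta -> abort (commits=2)
txce4: no from mica -> abort (commits=2)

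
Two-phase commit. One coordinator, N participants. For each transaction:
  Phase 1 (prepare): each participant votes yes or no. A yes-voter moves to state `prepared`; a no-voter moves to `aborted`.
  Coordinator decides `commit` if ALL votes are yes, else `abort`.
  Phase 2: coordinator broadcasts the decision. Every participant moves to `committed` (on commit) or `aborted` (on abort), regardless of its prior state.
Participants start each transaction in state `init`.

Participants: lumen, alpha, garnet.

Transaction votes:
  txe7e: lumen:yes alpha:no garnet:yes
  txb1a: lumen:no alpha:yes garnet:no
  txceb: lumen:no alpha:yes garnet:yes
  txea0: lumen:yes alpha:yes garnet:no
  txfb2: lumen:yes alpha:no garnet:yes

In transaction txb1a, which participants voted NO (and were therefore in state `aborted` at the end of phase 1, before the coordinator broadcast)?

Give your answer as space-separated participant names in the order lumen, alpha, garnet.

Answer: lumen garnet

Derivation:
Txn txb1a phase 1: lumen no -> aborted; alpha yes -> prepared; garnet no -> aborted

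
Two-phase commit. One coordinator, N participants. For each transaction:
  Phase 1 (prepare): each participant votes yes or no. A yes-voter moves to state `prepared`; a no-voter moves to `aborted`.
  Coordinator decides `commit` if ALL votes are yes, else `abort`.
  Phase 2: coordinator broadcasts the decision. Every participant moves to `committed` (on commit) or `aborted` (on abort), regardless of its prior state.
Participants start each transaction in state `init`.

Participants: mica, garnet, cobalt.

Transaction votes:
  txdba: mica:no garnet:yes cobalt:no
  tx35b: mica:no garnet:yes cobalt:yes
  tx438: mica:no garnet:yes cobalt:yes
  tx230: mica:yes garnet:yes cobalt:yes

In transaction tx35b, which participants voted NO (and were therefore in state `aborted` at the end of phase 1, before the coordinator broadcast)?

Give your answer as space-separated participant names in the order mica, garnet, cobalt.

Answer: mica

Derivation:
Txn tx35b phase 1: mica no -> aborted; garnet yes -> prepared; cobalt yes -> prepared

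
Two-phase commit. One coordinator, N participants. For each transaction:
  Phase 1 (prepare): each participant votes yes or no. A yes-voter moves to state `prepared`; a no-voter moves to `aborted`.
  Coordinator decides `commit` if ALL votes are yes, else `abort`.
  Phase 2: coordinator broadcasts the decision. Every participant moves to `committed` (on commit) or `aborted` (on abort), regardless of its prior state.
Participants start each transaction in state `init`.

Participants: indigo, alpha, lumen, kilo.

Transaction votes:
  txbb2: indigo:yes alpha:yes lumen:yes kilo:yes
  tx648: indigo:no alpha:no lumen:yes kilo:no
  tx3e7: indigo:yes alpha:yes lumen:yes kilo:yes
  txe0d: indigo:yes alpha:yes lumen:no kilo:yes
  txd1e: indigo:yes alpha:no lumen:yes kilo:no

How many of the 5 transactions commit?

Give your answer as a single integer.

Answer: 2

Derivation:
txbb2: all yes -> commit (commits=1)
tx648: no from indigo, alpha, kilo -> abort (commits=1)
tx3e7: all yes -> commit (commits=2)
txe0d: no from lumen -> abort (commits=2)
txd1e: no from alpha, kilo -> abort (commits=2)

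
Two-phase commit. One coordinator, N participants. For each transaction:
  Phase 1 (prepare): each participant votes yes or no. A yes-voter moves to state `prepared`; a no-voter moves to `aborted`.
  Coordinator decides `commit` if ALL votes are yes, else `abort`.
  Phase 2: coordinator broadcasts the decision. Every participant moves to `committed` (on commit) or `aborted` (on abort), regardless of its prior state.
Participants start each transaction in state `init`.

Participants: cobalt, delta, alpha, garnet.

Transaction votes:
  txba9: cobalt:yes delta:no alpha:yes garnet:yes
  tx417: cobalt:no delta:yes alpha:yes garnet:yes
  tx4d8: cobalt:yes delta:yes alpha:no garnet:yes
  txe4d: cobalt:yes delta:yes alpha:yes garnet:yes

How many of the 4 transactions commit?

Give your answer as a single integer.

Answer: 1

Derivation:
txba9: no from delta -> abort (commits=0)
tx417: no from cobalt -> abort (commits=0)
tx4d8: no from alpha -> abort (commits=0)
txe4d: all yes -> commit (commits=1)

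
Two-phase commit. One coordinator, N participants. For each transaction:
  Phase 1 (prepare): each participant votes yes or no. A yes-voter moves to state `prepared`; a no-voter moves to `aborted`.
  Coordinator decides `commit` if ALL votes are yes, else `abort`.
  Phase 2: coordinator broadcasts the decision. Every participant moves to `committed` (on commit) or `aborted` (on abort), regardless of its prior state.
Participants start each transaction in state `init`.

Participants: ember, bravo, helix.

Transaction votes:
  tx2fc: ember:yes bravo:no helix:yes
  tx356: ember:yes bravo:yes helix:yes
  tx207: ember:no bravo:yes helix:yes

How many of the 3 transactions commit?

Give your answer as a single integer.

tx2fc: no from bravo -> abort (commits=0)
tx356: all yes -> commit (commits=1)
tx207: no from ember -> abort (commits=1)

Answer: 1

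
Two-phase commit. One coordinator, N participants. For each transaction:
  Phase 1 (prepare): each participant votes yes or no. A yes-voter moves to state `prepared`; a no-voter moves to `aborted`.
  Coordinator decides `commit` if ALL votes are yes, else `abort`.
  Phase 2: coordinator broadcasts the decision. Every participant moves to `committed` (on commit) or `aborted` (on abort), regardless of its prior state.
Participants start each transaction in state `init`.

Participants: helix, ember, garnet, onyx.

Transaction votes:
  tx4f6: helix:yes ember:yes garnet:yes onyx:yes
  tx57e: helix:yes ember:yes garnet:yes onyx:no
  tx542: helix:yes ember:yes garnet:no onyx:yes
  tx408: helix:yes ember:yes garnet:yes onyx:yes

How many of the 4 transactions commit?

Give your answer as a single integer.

tx4f6: all yes -> commit (commits=1)
tx57e: no from onyx -> abort (commits=1)
tx542: no from garnet -> abort (commits=1)
tx408: all yes -> commit (commits=2)

Answer: 2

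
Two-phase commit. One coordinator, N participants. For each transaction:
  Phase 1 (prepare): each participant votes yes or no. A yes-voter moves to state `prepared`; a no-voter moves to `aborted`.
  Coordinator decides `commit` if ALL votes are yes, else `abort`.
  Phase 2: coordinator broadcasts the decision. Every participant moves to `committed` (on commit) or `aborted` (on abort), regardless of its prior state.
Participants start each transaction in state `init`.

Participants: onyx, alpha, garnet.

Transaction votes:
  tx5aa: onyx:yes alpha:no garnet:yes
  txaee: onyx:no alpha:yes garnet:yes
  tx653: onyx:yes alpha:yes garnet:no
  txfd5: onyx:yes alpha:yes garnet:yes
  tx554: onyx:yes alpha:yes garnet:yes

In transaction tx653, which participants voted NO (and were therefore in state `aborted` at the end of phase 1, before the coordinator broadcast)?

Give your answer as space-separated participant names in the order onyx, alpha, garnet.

Answer: garnet

Derivation:
Txn tx653 phase 1: onyx yes -> prepared; alpha yes -> prepared; garnet no -> aborted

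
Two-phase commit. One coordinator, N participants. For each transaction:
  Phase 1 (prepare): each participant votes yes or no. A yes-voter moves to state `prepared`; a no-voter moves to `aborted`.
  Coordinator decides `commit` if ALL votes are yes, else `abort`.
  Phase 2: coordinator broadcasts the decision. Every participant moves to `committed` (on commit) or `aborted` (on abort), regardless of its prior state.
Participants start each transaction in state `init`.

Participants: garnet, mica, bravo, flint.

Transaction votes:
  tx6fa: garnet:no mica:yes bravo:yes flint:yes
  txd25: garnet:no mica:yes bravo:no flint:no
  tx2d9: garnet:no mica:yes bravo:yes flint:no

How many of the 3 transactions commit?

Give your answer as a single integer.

tx6fa: no from garnet -> abort (commits=0)
txd25: no from garnet, bravo, flint -> abort (commits=0)
tx2d9: no from garnet, flint -> abort (commits=0)

Answer: 0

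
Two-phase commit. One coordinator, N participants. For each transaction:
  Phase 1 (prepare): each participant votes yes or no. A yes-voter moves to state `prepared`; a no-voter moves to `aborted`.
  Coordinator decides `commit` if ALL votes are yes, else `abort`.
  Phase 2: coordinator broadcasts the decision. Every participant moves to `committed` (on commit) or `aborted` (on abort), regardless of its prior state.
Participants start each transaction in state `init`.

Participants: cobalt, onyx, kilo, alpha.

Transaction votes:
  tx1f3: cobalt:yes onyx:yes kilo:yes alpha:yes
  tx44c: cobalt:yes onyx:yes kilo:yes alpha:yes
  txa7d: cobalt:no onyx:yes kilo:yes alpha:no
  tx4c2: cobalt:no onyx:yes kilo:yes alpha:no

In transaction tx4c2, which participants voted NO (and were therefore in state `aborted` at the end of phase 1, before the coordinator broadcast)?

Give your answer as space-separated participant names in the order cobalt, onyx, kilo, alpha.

Answer: cobalt alpha

Derivation:
Txn tx4c2 phase 1: cobalt no -> aborted; onyx yes -> prepared; kilo yes -> prepared; alpha no -> aborted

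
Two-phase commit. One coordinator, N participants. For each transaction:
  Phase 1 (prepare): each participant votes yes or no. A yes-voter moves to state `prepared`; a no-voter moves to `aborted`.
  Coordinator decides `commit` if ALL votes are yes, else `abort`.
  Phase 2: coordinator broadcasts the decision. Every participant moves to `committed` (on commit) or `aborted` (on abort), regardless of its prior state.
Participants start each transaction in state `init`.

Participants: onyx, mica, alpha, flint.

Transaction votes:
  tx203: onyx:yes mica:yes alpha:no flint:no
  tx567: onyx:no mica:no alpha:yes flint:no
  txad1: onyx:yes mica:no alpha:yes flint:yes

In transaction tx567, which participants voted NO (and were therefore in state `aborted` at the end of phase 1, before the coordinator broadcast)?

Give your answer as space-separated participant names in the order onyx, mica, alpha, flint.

Txn tx567 phase 1: onyx no -> aborted; mica no -> aborted; alpha yes -> prepared; flint no -> aborted

Answer: onyx mica flint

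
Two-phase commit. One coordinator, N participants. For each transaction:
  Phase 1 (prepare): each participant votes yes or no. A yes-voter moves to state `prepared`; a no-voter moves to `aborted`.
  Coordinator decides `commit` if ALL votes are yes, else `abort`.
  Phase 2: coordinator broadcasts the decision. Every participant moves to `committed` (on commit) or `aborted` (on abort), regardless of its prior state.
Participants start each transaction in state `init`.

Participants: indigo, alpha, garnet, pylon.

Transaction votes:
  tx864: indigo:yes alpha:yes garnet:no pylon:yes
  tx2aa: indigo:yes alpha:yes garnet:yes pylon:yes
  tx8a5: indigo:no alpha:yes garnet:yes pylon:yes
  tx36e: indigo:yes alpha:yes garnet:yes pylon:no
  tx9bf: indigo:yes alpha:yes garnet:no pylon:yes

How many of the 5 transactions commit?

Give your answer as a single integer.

Answer: 1

Derivation:
tx864: no from garnet -> abort (commits=0)
tx2aa: all yes -> commit (commits=1)
tx8a5: no from indigo -> abort (commits=1)
tx36e: no from pylon -> abort (commits=1)
tx9bf: no from garnet -> abort (commits=1)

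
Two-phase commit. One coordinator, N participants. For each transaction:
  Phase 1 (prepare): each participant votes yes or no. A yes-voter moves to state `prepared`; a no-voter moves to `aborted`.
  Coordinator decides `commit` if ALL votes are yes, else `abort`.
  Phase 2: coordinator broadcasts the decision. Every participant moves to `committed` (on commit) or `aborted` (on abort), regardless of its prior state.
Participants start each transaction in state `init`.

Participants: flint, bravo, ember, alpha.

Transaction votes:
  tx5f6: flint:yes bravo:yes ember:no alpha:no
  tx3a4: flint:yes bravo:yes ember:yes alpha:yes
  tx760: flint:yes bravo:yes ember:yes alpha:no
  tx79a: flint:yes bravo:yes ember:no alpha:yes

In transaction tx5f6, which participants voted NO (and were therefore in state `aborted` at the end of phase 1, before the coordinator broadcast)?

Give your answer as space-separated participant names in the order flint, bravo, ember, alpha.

Txn tx5f6 phase 1: flint yes -> prepared; bravo yes -> prepared; ember no -> aborted; alpha no -> aborted

Answer: ember alpha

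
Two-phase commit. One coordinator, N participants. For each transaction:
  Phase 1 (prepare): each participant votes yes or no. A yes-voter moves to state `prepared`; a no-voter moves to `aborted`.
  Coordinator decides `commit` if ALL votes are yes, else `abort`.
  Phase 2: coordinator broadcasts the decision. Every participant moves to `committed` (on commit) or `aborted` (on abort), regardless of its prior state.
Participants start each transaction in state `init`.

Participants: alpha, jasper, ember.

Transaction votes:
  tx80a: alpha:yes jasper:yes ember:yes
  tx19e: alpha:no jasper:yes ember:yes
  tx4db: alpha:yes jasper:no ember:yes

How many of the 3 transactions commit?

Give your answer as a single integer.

tx80a: all yes -> commit (commits=1)
tx19e: no from alpha -> abort (commits=1)
tx4db: no from jasper -> abort (commits=1)

Answer: 1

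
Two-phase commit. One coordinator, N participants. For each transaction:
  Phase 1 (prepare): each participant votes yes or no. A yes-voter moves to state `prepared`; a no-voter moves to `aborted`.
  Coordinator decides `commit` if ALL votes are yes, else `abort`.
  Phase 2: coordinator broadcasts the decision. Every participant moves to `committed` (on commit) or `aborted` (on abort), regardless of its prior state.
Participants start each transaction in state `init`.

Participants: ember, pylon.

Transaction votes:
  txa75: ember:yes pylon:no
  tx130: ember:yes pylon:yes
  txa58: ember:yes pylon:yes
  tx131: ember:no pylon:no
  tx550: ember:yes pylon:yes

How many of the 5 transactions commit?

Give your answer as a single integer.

txa75: no from pylon -> abort (commits=0)
tx130: all yes -> commit (commits=1)
txa58: all yes -> commit (commits=2)
tx131: no from ember, pylon -> abort (commits=2)
tx550: all yes -> commit (commits=3)

Answer: 3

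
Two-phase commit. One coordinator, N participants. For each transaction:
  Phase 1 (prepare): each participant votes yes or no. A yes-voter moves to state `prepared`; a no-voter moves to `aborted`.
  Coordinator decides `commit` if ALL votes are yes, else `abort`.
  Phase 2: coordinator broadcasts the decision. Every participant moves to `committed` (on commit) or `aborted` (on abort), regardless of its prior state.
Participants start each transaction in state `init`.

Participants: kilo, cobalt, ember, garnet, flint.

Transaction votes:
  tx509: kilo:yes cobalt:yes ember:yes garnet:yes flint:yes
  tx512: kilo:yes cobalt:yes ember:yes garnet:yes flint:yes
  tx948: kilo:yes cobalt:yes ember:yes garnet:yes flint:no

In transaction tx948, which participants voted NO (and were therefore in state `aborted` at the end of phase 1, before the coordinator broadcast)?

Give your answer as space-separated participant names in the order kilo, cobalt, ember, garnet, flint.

Answer: flint

Derivation:
Txn tx948 phase 1: kilo yes -> prepared; cobalt yes -> prepared; ember yes -> prepared; garnet yes -> prepared; flint no -> aborted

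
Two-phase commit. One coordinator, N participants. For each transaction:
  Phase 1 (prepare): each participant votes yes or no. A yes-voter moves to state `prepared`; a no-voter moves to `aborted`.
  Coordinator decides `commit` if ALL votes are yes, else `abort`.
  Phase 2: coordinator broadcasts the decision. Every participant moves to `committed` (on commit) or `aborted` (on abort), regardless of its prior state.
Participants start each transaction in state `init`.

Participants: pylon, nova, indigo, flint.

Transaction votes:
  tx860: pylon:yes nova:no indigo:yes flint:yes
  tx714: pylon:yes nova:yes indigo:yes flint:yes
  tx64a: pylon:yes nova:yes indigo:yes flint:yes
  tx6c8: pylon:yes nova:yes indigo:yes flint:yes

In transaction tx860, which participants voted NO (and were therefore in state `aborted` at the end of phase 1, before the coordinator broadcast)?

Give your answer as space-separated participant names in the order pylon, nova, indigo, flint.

Answer: nova

Derivation:
Txn tx860 phase 1: pylon yes -> prepared; nova no -> aborted; indigo yes -> prepared; flint yes -> prepared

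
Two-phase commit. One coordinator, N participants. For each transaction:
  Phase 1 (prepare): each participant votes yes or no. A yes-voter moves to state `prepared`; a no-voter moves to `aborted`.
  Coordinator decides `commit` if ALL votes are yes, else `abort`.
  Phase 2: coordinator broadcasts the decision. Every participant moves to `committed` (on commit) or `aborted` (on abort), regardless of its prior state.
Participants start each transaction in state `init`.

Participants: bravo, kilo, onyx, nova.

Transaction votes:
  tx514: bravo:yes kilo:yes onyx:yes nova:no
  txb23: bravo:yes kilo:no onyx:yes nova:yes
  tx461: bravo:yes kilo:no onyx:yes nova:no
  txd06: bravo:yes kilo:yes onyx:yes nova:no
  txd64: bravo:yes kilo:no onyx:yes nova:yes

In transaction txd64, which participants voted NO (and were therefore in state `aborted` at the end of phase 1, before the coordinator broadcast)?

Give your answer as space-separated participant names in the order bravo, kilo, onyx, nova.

Txn txd64 phase 1: bravo yes -> prepared; kilo no -> aborted; onyx yes -> prepared; nova yes -> prepared

Answer: kilo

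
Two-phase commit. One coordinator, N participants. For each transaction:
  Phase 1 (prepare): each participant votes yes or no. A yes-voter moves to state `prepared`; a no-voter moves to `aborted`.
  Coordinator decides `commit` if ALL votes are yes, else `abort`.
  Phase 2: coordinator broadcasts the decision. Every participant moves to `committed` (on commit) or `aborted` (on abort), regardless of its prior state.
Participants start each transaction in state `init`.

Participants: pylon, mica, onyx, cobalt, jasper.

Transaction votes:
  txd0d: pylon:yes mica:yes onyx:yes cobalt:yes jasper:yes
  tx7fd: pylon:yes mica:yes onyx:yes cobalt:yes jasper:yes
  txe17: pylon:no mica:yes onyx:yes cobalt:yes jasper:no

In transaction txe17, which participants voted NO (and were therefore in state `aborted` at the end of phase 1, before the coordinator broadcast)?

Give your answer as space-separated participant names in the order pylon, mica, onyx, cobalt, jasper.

Answer: pylon jasper

Derivation:
Txn txe17 phase 1: pylon no -> aborted; mica yes -> prepared; onyx yes -> prepared; cobalt yes -> prepared; jasper no -> aborted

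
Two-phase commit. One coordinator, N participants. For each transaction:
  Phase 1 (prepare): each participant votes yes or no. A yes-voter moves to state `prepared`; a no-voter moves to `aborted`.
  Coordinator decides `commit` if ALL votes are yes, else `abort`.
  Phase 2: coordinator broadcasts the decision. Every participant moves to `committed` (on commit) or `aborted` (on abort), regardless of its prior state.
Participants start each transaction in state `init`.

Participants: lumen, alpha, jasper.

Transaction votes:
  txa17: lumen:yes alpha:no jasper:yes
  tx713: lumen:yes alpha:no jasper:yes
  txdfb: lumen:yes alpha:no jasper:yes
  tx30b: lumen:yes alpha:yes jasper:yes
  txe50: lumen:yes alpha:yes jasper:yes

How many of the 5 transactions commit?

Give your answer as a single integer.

txa17: no from alpha -> abort (commits=0)
tx713: no from alpha -> abort (commits=0)
txdfb: no from alpha -> abort (commits=0)
tx30b: all yes -> commit (commits=1)
txe50: all yes -> commit (commits=2)

Answer: 2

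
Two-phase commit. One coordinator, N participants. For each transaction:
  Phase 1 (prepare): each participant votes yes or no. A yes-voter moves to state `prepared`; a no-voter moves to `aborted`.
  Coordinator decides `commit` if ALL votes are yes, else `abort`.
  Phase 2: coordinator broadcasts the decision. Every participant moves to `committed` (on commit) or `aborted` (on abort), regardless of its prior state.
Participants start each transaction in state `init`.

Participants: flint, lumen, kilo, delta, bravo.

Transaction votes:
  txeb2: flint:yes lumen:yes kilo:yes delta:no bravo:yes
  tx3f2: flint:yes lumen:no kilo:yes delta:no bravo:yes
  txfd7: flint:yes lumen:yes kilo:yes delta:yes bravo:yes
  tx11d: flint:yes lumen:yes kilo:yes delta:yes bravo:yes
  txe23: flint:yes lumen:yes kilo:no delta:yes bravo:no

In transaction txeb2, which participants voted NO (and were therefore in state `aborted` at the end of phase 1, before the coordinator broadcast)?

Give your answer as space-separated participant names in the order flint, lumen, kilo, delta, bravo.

Answer: delta

Derivation:
Txn txeb2 phase 1: flint yes -> prepared; lumen yes -> prepared; kilo yes -> prepared; delta no -> aborted; bravo yes -> prepared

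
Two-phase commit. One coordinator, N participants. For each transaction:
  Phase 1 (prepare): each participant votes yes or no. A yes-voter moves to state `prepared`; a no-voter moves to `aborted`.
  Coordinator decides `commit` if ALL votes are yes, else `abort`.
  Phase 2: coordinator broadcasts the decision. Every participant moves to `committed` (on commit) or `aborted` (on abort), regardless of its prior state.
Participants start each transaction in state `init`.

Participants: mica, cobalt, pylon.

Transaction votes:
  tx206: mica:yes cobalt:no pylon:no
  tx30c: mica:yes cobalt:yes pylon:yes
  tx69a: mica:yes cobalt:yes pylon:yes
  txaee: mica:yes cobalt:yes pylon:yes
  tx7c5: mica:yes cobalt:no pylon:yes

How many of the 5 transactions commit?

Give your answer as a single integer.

Answer: 3

Derivation:
tx206: no from cobalt, pylon -> abort (commits=0)
tx30c: all yes -> commit (commits=1)
tx69a: all yes -> commit (commits=2)
txaee: all yes -> commit (commits=3)
tx7c5: no from cobalt -> abort (commits=3)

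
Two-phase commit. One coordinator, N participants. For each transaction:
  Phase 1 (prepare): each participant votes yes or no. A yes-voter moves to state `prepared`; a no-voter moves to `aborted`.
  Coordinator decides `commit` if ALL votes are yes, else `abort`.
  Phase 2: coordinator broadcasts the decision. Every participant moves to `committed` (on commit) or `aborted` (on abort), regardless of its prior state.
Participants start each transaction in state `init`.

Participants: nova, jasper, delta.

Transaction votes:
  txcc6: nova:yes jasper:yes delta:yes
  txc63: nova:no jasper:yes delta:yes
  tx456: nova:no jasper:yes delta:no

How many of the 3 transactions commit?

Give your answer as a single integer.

Answer: 1

Derivation:
txcc6: all yes -> commit (commits=1)
txc63: no from nova -> abort (commits=1)
tx456: no from nova, delta -> abort (commits=1)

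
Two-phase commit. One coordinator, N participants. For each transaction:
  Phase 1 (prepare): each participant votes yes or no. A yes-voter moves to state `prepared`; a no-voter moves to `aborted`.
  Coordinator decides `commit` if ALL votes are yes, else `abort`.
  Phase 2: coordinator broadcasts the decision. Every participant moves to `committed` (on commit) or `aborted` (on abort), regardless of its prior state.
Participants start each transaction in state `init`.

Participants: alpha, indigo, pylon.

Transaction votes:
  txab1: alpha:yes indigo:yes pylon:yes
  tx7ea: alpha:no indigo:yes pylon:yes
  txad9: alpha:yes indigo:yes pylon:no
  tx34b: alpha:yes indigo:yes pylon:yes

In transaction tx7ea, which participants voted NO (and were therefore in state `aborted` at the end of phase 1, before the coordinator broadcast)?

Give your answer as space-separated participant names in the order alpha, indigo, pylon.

Txn tx7ea phase 1: alpha no -> aborted; indigo yes -> prepared; pylon yes -> prepared

Answer: alpha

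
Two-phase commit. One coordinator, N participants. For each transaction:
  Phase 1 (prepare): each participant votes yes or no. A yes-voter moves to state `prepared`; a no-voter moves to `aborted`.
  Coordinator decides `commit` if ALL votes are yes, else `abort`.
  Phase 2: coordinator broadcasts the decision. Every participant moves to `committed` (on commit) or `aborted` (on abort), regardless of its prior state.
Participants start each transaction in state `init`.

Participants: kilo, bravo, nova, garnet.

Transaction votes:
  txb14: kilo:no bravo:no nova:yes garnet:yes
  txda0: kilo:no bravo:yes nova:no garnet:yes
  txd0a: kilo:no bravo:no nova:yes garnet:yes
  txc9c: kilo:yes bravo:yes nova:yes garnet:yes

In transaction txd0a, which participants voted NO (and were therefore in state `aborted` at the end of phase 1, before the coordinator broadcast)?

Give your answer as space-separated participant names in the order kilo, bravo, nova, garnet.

Answer: kilo bravo

Derivation:
Txn txd0a phase 1: kilo no -> aborted; bravo no -> aborted; nova yes -> prepared; garnet yes -> prepared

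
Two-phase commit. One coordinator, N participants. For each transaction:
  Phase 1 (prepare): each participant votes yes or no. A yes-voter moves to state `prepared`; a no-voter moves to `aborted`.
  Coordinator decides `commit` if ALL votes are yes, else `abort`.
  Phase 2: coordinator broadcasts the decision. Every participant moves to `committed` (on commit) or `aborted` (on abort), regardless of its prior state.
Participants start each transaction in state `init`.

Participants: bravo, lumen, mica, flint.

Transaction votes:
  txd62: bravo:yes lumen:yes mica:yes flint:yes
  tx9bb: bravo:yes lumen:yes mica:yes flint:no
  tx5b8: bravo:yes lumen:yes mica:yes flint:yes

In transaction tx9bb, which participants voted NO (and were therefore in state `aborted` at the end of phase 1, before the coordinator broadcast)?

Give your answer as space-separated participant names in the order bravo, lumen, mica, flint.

Answer: flint

Derivation:
Txn tx9bb phase 1: bravo yes -> prepared; lumen yes -> prepared; mica yes -> prepared; flint no -> aborted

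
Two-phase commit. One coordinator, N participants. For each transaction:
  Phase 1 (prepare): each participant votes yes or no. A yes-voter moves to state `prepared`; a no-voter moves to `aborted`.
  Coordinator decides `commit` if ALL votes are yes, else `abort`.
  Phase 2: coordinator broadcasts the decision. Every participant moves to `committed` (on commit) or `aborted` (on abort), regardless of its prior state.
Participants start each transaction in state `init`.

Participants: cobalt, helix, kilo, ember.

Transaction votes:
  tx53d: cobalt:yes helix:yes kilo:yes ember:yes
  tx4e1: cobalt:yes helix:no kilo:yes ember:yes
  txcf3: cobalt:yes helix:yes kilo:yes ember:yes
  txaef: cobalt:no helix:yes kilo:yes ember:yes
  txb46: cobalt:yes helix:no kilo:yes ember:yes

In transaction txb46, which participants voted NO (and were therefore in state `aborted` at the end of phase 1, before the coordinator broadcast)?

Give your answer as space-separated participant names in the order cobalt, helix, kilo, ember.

Txn txb46 phase 1: cobalt yes -> prepared; helix no -> aborted; kilo yes -> prepared; ember yes -> prepared

Answer: helix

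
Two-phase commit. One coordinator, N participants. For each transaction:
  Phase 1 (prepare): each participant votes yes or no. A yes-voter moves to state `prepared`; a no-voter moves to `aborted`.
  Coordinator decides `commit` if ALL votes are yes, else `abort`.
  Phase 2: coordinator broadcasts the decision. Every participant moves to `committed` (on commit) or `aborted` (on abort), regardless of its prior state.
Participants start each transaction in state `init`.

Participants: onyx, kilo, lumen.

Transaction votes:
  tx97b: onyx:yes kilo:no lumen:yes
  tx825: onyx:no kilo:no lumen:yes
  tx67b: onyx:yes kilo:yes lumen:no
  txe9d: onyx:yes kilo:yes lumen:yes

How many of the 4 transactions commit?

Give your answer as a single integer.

tx97b: no from kilo -> abort (commits=0)
tx825: no from onyx, kilo -> abort (commits=0)
tx67b: no from lumen -> abort (commits=0)
txe9d: all yes -> commit (commits=1)

Answer: 1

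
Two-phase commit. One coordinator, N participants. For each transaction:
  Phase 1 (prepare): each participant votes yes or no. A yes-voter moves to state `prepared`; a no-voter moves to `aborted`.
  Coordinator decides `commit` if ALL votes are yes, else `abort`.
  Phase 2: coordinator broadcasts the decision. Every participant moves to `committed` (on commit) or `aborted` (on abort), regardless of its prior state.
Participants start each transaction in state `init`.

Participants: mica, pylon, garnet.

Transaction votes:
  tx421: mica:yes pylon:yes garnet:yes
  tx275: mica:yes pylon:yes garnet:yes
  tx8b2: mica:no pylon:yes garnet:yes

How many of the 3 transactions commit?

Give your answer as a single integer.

tx421: all yes -> commit (commits=1)
tx275: all yes -> commit (commits=2)
tx8b2: no from mica -> abort (commits=2)

Answer: 2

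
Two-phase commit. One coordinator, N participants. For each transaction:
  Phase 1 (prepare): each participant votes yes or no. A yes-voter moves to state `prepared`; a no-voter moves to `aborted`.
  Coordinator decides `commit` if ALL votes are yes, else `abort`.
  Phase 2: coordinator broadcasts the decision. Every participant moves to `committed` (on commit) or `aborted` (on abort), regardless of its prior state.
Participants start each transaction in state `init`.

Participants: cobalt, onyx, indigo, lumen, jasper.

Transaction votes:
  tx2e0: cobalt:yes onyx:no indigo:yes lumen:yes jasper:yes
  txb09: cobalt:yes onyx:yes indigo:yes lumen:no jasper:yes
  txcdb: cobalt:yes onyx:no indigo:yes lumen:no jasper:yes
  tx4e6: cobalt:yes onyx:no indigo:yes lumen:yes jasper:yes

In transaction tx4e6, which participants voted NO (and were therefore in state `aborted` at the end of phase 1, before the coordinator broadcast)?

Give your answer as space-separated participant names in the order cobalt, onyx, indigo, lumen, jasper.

Txn tx4e6 phase 1: cobalt yes -> prepared; onyx no -> aborted; indigo yes -> prepared; lumen yes -> prepared; jasper yes -> prepared

Answer: onyx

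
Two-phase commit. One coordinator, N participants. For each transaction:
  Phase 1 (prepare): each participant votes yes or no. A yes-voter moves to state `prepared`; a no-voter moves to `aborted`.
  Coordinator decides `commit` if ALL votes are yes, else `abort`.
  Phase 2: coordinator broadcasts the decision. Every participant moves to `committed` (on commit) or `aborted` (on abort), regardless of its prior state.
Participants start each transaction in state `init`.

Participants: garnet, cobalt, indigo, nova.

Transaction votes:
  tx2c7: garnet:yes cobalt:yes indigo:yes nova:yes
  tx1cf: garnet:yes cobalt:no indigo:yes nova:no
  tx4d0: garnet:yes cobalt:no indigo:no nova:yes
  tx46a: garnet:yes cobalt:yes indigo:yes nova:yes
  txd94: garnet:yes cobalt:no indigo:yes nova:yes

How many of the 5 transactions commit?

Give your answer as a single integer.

tx2c7: all yes -> commit (commits=1)
tx1cf: no from cobalt, nova -> abort (commits=1)
tx4d0: no from cobalt, indigo -> abort (commits=1)
tx46a: all yes -> commit (commits=2)
txd94: no from cobalt -> abort (commits=2)

Answer: 2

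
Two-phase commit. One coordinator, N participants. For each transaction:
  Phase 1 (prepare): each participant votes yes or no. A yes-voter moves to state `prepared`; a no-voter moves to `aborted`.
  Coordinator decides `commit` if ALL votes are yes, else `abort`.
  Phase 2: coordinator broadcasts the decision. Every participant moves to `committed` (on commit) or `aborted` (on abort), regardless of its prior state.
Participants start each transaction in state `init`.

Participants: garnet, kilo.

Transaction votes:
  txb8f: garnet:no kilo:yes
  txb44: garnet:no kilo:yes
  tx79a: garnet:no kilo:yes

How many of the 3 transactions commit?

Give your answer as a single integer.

Answer: 0

Derivation:
txb8f: no from garnet -> abort (commits=0)
txb44: no from garnet -> abort (commits=0)
tx79a: no from garnet -> abort (commits=0)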